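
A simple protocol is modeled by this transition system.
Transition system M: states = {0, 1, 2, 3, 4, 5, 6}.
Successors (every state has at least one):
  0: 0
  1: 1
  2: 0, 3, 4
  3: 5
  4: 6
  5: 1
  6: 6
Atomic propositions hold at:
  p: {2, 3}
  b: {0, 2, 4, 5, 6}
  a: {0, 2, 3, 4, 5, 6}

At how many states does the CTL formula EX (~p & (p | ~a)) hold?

2

Sat(~p) = {0, 1, 4, 5, 6}
Sat(~a) = {1}
Sat(p | ~a) = {1, 2, 3}
Sat(~p & (p | ~a)) = {1}
Sat(EX (~p & (p | ~a))) = {s : some successor in {1}} = {1, 5}
|Sat(EX (~p & (p | ~a)))| = |{1, 5}| = 2.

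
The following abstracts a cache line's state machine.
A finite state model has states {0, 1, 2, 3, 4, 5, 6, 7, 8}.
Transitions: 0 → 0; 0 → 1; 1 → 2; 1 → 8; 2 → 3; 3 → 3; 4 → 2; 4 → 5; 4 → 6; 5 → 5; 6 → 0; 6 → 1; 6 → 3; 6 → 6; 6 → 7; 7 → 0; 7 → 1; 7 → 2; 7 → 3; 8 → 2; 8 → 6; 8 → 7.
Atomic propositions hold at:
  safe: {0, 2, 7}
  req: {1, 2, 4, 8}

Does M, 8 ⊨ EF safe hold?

EF safe: least fixpoint, start Z0 = {0, 2, 7}, add states with some successor in Z. Z1 = {0, 1, 2, 4, 6, 7, 8}; fixed.
Sat(EF safe) = {0, 1, 2, 4, 6, 7, 8}
8 ∈ Sat(EF safe) = {0, 1, 2, 4, 6, 7, 8}, so the formula holds at 8.

Yes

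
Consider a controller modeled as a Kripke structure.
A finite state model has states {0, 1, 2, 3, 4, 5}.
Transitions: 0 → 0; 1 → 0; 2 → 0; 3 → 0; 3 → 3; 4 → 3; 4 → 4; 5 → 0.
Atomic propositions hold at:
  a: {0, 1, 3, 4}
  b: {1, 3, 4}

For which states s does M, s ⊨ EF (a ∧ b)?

Sat(a ∧ b) = {1, 3, 4}
EF (a ∧ b): least fixpoint, start Z0 = {1, 3, 4}, add states with some successor in Z. Already a fixed point.
Sat(EF (a ∧ b)) = {1, 3, 4}

{1, 3, 4}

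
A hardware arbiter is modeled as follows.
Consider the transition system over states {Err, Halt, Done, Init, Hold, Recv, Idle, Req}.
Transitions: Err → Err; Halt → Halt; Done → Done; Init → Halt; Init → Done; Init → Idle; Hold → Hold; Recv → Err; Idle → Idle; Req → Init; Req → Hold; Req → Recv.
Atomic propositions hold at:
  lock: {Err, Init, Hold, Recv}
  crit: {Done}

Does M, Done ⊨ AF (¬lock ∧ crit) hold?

Yes

Sat(¬lock) = {Halt, Done, Idle, Req}
Sat(¬lock ∧ crit) = {Done}
AF (¬lock ∧ crit): least fixpoint, start Z0 = {Done}, add states with every successor in Z. Already a fixed point.
Sat(AF (¬lock ∧ crit)) = {Done}
Done ∈ Sat(AF (¬lock ∧ crit)) = {Done}, so the formula holds at Done.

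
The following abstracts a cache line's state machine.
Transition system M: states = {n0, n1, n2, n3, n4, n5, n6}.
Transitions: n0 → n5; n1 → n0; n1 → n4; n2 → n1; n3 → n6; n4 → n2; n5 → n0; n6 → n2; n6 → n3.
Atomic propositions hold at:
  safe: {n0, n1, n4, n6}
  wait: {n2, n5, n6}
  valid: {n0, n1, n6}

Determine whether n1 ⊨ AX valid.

No

Sat(AX valid) = {s : every successor in {n0, n1, n6}} = {n2, n3, n5}
n1 ∉ Sat(AX valid) = {n2, n3, n5}, so the formula does not hold at n1.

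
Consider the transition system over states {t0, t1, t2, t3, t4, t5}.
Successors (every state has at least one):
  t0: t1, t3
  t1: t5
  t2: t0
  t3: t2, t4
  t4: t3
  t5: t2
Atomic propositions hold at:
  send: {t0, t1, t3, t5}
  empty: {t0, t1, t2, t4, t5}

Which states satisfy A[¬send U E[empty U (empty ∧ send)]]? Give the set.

Sat(¬send) = {t2, t4}
Sat(empty ∧ send) = {t0, t1, t5}
E[empty U (empty ∧ send)]: least fixpoint, start Z0 = Sat((empty ∧ send)) = {t0, t1, t5}, add states in Sat(empty) with some successor in Z. Z1 = {t0, t1, t2, t5}; fixed.
Sat(E[empty U (empty ∧ send)]) = {t0, t1, t2, t5}
A[¬send U E[empty U (empty ∧ send)]]: least fixpoint, start Z0 = Sat(E[empty U (empty ∧ send)]) = {t0, t1, t2, t5}, add states in Sat(¬send) with every successor in Z. Already a fixed point.
Sat(A[¬send U E[empty U (empty ∧ send)]]) = {t0, t1, t2, t5}

{t0, t1, t2, t5}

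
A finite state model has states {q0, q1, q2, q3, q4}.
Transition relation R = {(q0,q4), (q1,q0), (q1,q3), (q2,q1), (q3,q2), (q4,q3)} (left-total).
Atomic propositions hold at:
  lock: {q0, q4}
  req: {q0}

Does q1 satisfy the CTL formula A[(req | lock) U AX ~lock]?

Sat(req | lock) = {q0, q4}
Sat(~lock) = {q1, q2, q3}
Sat(AX ~lock) = {s : every successor in {q1, q2, q3}} = {q2, q3, q4}
A[(req | lock) U AX ~lock]: least fixpoint, start Z0 = Sat(AX ~lock) = {q2, q3, q4}, add states in Sat(req | lock) with every successor in Z. Z1 = {q0, q2, q3, q4}; fixed.
Sat(A[(req | lock) U AX ~lock]) = {q0, q2, q3, q4}
q1 ∉ Sat(A[(req | lock) U AX ~lock]) = {q0, q2, q3, q4}, so the formula does not hold at q1.

No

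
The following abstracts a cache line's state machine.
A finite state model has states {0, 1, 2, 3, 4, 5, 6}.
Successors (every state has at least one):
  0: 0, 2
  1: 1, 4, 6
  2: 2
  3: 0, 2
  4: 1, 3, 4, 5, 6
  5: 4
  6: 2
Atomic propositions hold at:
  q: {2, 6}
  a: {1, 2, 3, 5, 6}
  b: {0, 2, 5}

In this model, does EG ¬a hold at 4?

Yes

Sat(¬a) = {0, 4}
EG ¬a: greatest fixpoint, start Z0 = {0, 4}, keep only states in Sat with some successor in Z. Already a fixed point.
Sat(EG ¬a) = {0, 4}
4 ∈ Sat(EG ¬a) = {0, 4}, so the formula holds at 4.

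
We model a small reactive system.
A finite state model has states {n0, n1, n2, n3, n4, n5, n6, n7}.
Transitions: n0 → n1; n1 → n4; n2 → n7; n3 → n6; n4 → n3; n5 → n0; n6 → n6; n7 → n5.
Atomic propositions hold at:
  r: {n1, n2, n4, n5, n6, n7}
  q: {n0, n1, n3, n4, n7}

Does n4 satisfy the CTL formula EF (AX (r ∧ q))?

Sat(r ∧ q) = {n1, n4, n7}
Sat(AX (r ∧ q)) = {s : every successor in {n1, n4, n7}} = {n0, n1, n2}
EF (AX (r ∧ q)): least fixpoint, start Z0 = {n0, n1, n2}, add states with some successor in Z. Z1 = {n0, n1, n2, n5}; Z2 = {n0, n1, n2, n5, n7}; fixed.
Sat(EF (AX (r ∧ q))) = {n0, n1, n2, n5, n7}
n4 ∉ Sat(EF (AX (r ∧ q))) = {n0, n1, n2, n5, n7}, so the formula does not hold at n4.

No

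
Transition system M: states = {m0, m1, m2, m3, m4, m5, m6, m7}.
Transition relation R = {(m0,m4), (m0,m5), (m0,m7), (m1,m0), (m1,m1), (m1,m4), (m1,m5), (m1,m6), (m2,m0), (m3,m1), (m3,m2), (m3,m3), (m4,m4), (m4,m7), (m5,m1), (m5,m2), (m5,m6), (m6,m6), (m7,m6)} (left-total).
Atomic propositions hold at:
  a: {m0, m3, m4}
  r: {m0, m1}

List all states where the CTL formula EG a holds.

EG a: greatest fixpoint, start Z0 = {m0, m3, m4}, keep only states in Sat with some successor in Z. Already a fixed point.
Sat(EG a) = {m0, m3, m4}

{m0, m3, m4}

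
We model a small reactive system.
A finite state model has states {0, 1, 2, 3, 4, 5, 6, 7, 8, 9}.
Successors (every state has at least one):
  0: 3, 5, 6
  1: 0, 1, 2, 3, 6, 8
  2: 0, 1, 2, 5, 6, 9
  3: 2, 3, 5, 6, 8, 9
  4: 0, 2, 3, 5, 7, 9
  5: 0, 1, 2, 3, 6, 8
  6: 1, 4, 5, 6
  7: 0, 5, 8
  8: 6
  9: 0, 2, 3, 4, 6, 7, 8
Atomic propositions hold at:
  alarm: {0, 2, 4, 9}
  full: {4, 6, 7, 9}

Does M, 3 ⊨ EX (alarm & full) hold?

Sat(alarm & full) = {4, 9}
Sat(EX (alarm & full)) = {s : some successor in {4, 9}} = {2, 3, 4, 6, 9}
3 ∈ Sat(EX (alarm & full)) = {2, 3, 4, 6, 9}, so the formula holds at 3.

Yes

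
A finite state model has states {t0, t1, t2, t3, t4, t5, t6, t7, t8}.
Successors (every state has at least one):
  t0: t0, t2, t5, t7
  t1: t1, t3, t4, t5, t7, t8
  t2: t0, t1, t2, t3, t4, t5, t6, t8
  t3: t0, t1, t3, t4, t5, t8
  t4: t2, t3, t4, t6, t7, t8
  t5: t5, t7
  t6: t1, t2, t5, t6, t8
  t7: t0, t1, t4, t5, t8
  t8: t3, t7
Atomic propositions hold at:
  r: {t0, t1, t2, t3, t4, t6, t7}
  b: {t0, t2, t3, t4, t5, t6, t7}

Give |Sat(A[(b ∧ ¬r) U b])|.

Sat(¬r) = {t5, t8}
Sat(b ∧ ¬r) = {t5}
A[(b ∧ ¬r) U b]: least fixpoint, start Z0 = Sat(b) = {t0, t2, t3, t4, t5, t6, t7}, add states in Sat(b ∧ ¬r) with every successor in Z. Already a fixed point.
Sat(A[(b ∧ ¬r) U b]) = {t0, t2, t3, t4, t5, t6, t7}
|Sat(A[(b ∧ ¬r) U b])| = |{t0, t2, t3, t4, t5, t6, t7}| = 7.

7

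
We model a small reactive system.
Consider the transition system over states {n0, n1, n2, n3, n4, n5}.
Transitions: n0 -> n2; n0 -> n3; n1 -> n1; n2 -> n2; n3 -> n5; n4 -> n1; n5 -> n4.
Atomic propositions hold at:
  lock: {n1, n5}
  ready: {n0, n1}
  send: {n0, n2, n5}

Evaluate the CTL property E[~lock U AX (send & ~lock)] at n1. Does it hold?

No

Sat(~lock) = {n0, n2, n3, n4}
Sat(send & ~lock) = {n0, n2}
Sat(AX (send & ~lock)) = {s : every successor in {n0, n2}} = {n2}
E[~lock U AX (send & ~lock)]: least fixpoint, start Z0 = Sat(AX (send & ~lock)) = {n2}, add states in Sat(~lock) with some successor in Z. Z1 = {n0, n2}; fixed.
Sat(E[~lock U AX (send & ~lock)]) = {n0, n2}
n1 ∉ Sat(E[~lock U AX (send & ~lock)]) = {n0, n2}, so the formula does not hold at n1.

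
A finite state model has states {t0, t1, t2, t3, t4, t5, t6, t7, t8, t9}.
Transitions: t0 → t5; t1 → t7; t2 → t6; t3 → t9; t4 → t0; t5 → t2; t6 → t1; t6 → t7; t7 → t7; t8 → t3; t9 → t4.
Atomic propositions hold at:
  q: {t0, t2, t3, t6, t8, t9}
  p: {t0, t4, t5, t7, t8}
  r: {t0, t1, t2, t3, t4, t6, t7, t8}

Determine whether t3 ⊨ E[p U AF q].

Yes

AF q: least fixpoint, start Z0 = {t0, t2, t3, t6, t8, t9}, add states with every successor in Z. Z1 = {t0, t2, t3, t4, t5, t6, t8, t9}; fixed.
Sat(AF q) = {t0, t2, t3, t4, t5, t6, t8, t9}
E[p U AF q]: least fixpoint, start Z0 = Sat(AF q) = {t0, t2, t3, t4, t5, t6, t8, t9}, add states in Sat(p) with some successor in Z. Already a fixed point.
Sat(E[p U AF q]) = {t0, t2, t3, t4, t5, t6, t8, t9}
t3 ∈ Sat(E[p U AF q]) = {t0, t2, t3, t4, t5, t6, t8, t9}, so the formula holds at t3.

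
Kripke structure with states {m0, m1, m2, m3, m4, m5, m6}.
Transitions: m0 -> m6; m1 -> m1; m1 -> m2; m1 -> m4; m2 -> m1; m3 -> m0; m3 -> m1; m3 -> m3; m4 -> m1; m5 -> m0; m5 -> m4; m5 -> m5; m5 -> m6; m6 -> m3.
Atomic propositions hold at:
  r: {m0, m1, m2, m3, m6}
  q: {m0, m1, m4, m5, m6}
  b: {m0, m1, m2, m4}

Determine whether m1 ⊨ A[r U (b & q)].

Yes

Sat(b & q) = {m0, m1, m4}
A[r U (b & q)]: least fixpoint, start Z0 = Sat((b & q)) = {m0, m1, m4}, add states in Sat(r) with every successor in Z. Z1 = {m0, m1, m2, m4}; fixed.
Sat(A[r U (b & q)]) = {m0, m1, m2, m4}
m1 ∈ Sat(A[r U (b & q)]) = {m0, m1, m2, m4}, so the formula holds at m1.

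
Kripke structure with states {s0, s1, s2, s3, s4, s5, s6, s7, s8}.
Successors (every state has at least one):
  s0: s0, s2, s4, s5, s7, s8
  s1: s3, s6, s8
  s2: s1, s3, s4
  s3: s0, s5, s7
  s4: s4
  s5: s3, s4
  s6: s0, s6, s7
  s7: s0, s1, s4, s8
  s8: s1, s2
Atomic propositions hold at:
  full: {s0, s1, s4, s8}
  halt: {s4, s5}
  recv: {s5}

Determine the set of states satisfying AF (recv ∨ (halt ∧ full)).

{s4, s5}

Sat(halt ∧ full) = {s4}
Sat(recv ∨ (halt ∧ full)) = {s4, s5}
AF (recv ∨ (halt ∧ full)): least fixpoint, start Z0 = {s4, s5}, add states with every successor in Z. Already a fixed point.
Sat(AF (recv ∨ (halt ∧ full))) = {s4, s5}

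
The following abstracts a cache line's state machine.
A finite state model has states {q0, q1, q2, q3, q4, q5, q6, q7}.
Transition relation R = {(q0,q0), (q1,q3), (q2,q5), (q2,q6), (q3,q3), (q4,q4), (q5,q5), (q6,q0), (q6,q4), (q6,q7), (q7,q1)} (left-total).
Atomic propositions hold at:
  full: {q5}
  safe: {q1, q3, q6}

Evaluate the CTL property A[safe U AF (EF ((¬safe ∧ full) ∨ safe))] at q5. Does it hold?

Sat(¬safe) = {q0, q2, q4, q5, q7}
Sat(¬safe ∧ full) = {q5}
Sat((¬safe ∧ full) ∨ safe) = {q1, q3, q5, q6}
EF ((¬safe ∧ full) ∨ safe): least fixpoint, start Z0 = {q1, q3, q5, q6}, add states with some successor in Z. Z1 = {q1, q2, q3, q5, q6, q7}; fixed.
Sat(EF ((¬safe ∧ full) ∨ safe)) = {q1, q2, q3, q5, q6, q7}
AF (EF ((¬safe ∧ full) ∨ safe)): least fixpoint, start Z0 = {q1, q2, q3, q5, q6, q7}, add states with every successor in Z. Already a fixed point.
Sat(AF (EF ((¬safe ∧ full) ∨ safe))) = {q1, q2, q3, q5, q6, q7}
A[safe U AF (EF ((¬safe ∧ full) ∨ safe))]: least fixpoint, start Z0 = Sat(AF (EF ((¬safe ∧ full) ∨ safe))) = {q1, q2, q3, q5, q6, q7}, add states in Sat(safe) with every successor in Z. Already a fixed point.
Sat(A[safe U AF (EF ((¬safe ∧ full) ∨ safe))]) = {q1, q2, q3, q5, q6, q7}
q5 ∈ Sat(A[safe U AF (EF ((¬safe ∧ full) ∨ safe))]) = {q1, q2, q3, q5, q6, q7}, so the formula holds at q5.

Yes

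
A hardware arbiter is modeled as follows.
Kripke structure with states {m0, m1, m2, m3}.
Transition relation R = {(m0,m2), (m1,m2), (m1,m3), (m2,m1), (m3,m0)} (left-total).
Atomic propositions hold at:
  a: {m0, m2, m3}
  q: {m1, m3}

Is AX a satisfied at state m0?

Sat(AX a) = {s : every successor in {m0, m2, m3}} = {m0, m1, m3}
m0 ∈ Sat(AX a) = {m0, m1, m3}, so the formula holds at m0.

Yes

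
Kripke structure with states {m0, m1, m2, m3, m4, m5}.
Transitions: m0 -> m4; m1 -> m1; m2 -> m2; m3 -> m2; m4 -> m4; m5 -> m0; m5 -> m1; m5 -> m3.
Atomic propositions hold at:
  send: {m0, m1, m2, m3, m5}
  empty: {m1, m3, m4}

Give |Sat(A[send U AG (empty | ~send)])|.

Sat(~send) = {m4}
Sat(empty | ~send) = {m1, m3, m4}
AG (empty | ~send): greatest fixpoint, start Z0 = {m1, m3, m4}, keep only states in Sat with every successor in Z. Z1 = {m1, m4}; fixed.
Sat(AG (empty | ~send)) = {m1, m4}
A[send U AG (empty | ~send)]: least fixpoint, start Z0 = Sat(AG (empty | ~send)) = {m1, m4}, add states in Sat(send) with every successor in Z. Z1 = {m0, m1, m4}; fixed.
Sat(A[send U AG (empty | ~send)]) = {m0, m1, m4}
|Sat(A[send U AG (empty | ~send)])| = |{m0, m1, m4}| = 3.

3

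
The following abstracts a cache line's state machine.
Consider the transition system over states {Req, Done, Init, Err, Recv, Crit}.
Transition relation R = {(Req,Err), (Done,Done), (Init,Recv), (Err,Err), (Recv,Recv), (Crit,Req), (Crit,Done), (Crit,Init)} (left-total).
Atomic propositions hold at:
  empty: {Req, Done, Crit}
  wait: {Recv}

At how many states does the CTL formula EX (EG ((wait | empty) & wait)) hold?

Sat(wait | empty) = {Req, Done, Recv, Crit}
Sat((wait | empty) & wait) = {Recv}
EG ((wait | empty) & wait): greatest fixpoint, start Z0 = {Recv}, keep only states in Sat with some successor in Z. Already a fixed point.
Sat(EG ((wait | empty) & wait)) = {Recv}
Sat(EX (EG ((wait | empty) & wait))) = {s : some successor in {Recv}} = {Init, Recv}
|Sat(EX (EG ((wait | empty) & wait)))| = |{Init, Recv}| = 2.

2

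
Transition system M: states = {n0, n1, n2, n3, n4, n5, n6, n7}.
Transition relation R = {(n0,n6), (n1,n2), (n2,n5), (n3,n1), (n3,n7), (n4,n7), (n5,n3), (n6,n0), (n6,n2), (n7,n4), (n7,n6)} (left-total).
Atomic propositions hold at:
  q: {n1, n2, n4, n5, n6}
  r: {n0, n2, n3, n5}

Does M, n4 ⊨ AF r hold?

No

AF r: least fixpoint, start Z0 = {n0, n2, n3, n5}, add states with every successor in Z. Z1 = {n0, n1, n2, n3, n5, n6}; fixed.
Sat(AF r) = {n0, n1, n2, n3, n5, n6}
n4 ∉ Sat(AF r) = {n0, n1, n2, n3, n5, n6}, so the formula does not hold at n4.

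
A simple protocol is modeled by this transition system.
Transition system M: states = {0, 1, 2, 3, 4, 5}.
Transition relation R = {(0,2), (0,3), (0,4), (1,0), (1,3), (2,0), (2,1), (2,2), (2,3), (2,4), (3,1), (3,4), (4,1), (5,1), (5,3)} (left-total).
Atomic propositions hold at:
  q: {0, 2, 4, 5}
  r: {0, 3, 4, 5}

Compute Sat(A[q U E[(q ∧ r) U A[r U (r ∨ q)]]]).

{0, 2, 3, 4, 5}

Sat(q ∧ r) = {0, 4, 5}
Sat(r ∨ q) = {0, 2, 3, 4, 5}
A[r U (r ∨ q)]: least fixpoint, start Z0 = Sat((r ∨ q)) = {0, 2, 3, 4, 5}, add states in Sat(r) with every successor in Z. Already a fixed point.
Sat(A[r U (r ∨ q)]) = {0, 2, 3, 4, 5}
E[(q ∧ r) U A[r U (r ∨ q)]]: least fixpoint, start Z0 = Sat(A[r U (r ∨ q)]) = {0, 2, 3, 4, 5}, add states in Sat(q ∧ r) with some successor in Z. Already a fixed point.
Sat(E[(q ∧ r) U A[r U (r ∨ q)]]) = {0, 2, 3, 4, 5}
A[q U E[(q ∧ r) U A[r U (r ∨ q)]]]: least fixpoint, start Z0 = Sat(E[(q ∧ r) U A[r U (r ∨ q)]]) = {0, 2, 3, 4, 5}, add states in Sat(q) with every successor in Z. Already a fixed point.
Sat(A[q U E[(q ∧ r) U A[r U (r ∨ q)]]]) = {0, 2, 3, 4, 5}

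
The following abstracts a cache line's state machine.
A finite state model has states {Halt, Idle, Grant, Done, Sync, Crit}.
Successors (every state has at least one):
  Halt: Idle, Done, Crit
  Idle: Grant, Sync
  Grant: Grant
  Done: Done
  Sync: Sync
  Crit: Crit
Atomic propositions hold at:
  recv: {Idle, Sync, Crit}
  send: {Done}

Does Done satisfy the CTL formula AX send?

Sat(AX send) = {s : every successor in {Done}} = {Done}
Done ∈ Sat(AX send) = {Done}, so the formula holds at Done.

Yes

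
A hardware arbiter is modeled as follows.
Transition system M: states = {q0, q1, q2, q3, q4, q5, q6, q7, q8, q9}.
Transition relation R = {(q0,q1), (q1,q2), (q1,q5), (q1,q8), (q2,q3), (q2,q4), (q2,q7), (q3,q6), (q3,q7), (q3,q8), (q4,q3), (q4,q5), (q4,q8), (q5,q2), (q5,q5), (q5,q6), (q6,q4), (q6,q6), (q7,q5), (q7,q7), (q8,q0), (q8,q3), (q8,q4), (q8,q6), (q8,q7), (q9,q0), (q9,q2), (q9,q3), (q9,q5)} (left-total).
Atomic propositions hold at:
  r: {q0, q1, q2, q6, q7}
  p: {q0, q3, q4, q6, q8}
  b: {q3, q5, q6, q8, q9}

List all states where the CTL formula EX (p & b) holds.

{q1, q2, q3, q4, q5, q6, q8, q9}

Sat(p & b) = {q3, q6, q8}
Sat(EX (p & b)) = {s : some successor in {q3, q6, q8}} = {q1, q2, q3, q4, q5, q6, q8, q9}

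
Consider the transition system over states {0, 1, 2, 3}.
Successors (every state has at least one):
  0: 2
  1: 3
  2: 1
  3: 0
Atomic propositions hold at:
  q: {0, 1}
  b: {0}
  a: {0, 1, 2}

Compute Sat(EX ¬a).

Sat(¬a) = {3}
Sat(EX ¬a) = {s : some successor in {3}} = {1}

{1}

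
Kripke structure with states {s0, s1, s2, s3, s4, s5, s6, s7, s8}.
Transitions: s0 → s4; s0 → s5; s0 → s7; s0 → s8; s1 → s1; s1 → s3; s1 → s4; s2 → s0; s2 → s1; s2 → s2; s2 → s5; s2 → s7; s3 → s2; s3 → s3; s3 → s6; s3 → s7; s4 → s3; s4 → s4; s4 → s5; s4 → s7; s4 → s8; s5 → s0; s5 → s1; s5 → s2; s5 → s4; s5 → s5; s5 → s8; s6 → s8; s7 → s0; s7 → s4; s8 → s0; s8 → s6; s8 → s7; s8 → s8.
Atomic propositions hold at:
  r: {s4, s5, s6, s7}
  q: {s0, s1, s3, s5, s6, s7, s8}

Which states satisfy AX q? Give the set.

{s6, s8}

Sat(AX q) = {s : every successor in {s0, s1, s3, s5, s6, s7, s8}} = {s6, s8}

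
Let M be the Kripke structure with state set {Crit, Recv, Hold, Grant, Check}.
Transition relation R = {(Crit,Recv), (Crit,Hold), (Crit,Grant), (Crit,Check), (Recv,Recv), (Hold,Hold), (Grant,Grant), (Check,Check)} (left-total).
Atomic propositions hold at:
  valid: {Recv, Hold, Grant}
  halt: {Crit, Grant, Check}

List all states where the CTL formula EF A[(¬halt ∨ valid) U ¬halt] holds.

Sat(¬halt) = {Recv, Hold}
Sat(¬halt ∨ valid) = {Recv, Hold, Grant}
A[(¬halt ∨ valid) U ¬halt]: least fixpoint, start Z0 = Sat(¬halt) = {Recv, Hold}, add states in Sat(¬halt ∨ valid) with every successor in Z. Already a fixed point.
Sat(A[(¬halt ∨ valid) U ¬halt]) = {Recv, Hold}
EF A[(¬halt ∨ valid) U ¬halt]: least fixpoint, start Z0 = {Recv, Hold}, add states with some successor in Z. Z1 = {Crit, Recv, Hold}; fixed.
Sat(EF A[(¬halt ∨ valid) U ¬halt]) = {Crit, Recv, Hold}

{Crit, Recv, Hold}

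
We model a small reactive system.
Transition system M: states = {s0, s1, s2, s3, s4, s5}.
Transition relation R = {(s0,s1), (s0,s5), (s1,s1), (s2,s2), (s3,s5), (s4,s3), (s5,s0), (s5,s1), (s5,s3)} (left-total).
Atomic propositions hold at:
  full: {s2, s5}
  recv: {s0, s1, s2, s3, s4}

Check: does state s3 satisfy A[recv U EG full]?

No

EG full: greatest fixpoint, start Z0 = {s2, s5}, keep only states in Sat with some successor in Z. Z1 = {s2}; fixed.
Sat(EG full) = {s2}
A[recv U EG full]: least fixpoint, start Z0 = Sat(EG full) = {s2}, add states in Sat(recv) with every successor in Z. Already a fixed point.
Sat(A[recv U EG full]) = {s2}
s3 ∉ Sat(A[recv U EG full]) = {s2}, so the formula does not hold at s3.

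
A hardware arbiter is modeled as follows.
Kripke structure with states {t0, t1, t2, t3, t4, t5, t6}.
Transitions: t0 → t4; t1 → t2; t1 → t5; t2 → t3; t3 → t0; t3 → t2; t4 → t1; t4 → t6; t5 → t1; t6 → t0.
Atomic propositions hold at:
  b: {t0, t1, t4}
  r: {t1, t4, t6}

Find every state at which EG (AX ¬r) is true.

Sat(¬r) = {t0, t2, t3, t5}
Sat(AX ¬r) = {s : every successor in {t0, t2, t3, t5}} = {t1, t2, t3, t6}
EG (AX ¬r): greatest fixpoint, start Z0 = {t1, t2, t3, t6}, keep only states in Sat with some successor in Z. Z1 = {t1, t2, t3}; fixed.
Sat(EG (AX ¬r)) = {t1, t2, t3}

{t1, t2, t3}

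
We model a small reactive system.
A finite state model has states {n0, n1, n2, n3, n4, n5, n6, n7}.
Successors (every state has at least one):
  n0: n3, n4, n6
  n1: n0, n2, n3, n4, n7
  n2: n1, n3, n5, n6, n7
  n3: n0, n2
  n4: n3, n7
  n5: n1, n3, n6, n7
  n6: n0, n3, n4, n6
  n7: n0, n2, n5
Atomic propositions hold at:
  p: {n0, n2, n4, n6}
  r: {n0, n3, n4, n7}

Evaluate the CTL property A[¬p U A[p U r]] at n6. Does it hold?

Sat(¬p) = {n1, n3, n5, n7}
A[p U r]: least fixpoint, start Z0 = Sat(r) = {n0, n3, n4, n7}, add states in Sat(p) with every successor in Z. Already a fixed point.
Sat(A[p U r]) = {n0, n3, n4, n7}
A[¬p U A[p U r]]: least fixpoint, start Z0 = Sat(A[p U r]) = {n0, n3, n4, n7}, add states in Sat(¬p) with every successor in Z. Already a fixed point.
Sat(A[¬p U A[p U r]]) = {n0, n3, n4, n7}
n6 ∉ Sat(A[¬p U A[p U r]]) = {n0, n3, n4, n7}, so the formula does not hold at n6.

No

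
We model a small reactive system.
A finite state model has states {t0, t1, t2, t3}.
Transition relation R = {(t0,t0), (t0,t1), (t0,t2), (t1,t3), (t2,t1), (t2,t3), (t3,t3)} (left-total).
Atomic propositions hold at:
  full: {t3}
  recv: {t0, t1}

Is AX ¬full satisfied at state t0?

Yes

Sat(¬full) = {t0, t1, t2}
Sat(AX ¬full) = {s : every successor in {t0, t1, t2}} = {t0}
t0 ∈ Sat(AX ¬full) = {t0}, so the formula holds at t0.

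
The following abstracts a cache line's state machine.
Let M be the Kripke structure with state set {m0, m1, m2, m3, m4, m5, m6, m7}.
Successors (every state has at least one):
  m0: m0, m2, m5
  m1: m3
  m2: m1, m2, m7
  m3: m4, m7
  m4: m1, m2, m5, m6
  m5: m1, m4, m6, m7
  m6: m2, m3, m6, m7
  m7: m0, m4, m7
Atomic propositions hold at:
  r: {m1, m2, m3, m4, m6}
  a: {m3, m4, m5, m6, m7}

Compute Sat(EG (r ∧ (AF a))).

{m1, m3, m4, m6}

AF a: least fixpoint, start Z0 = {m3, m4, m5, m6, m7}, add states with every successor in Z. Z1 = {m1, m3, m4, m5, m6, m7}; fixed.
Sat(AF a) = {m1, m3, m4, m5, m6, m7}
Sat(r ∧ (AF a)) = {m1, m3, m4, m6}
EG (r ∧ (AF a)): greatest fixpoint, start Z0 = {m1, m3, m4, m6}, keep only states in Sat with some successor in Z. Already a fixed point.
Sat(EG (r ∧ (AF a))) = {m1, m3, m4, m6}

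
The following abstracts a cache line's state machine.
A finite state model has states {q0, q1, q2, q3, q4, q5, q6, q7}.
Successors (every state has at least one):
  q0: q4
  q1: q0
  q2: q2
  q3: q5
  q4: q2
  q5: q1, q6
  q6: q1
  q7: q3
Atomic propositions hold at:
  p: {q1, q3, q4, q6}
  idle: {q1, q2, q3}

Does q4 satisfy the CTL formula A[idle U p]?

Yes

A[idle U p]: least fixpoint, start Z0 = Sat(p) = {q1, q3, q4, q6}, add states in Sat(idle) with every successor in Z. Already a fixed point.
Sat(A[idle U p]) = {q1, q3, q4, q6}
q4 ∈ Sat(A[idle U p]) = {q1, q3, q4, q6}, so the formula holds at q4.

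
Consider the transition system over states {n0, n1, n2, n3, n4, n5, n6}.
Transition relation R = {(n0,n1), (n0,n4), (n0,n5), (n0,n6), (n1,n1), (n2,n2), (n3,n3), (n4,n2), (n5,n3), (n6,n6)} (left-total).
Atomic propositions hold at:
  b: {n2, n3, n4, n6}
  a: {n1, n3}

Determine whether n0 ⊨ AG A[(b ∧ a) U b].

No

Sat(b ∧ a) = {n3}
A[(b ∧ a) U b]: least fixpoint, start Z0 = Sat(b) = {n2, n3, n4, n6}, add states in Sat(b ∧ a) with every successor in Z. Already a fixed point.
Sat(A[(b ∧ a) U b]) = {n2, n3, n4, n6}
AG A[(b ∧ a) U b]: greatest fixpoint, start Z0 = {n2, n3, n4, n6}, keep only states in Sat with every successor in Z. Already a fixed point.
Sat(AG A[(b ∧ a) U b]) = {n2, n3, n4, n6}
n0 ∉ Sat(AG A[(b ∧ a) U b]) = {n2, n3, n4, n6}, so the formula does not hold at n0.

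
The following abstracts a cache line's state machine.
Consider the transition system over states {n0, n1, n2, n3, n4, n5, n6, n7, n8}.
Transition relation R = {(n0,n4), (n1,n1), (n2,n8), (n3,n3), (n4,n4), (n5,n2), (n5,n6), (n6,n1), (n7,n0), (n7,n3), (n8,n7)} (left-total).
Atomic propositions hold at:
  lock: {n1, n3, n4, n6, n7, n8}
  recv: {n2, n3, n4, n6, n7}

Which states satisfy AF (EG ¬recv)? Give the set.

{n1, n6}

Sat(¬recv) = {n0, n1, n5, n8}
EG ¬recv: greatest fixpoint, start Z0 = {n0, n1, n5, n8}, keep only states in Sat with some successor in Z. Z1 = {n1}; fixed.
Sat(EG ¬recv) = {n1}
AF (EG ¬recv): least fixpoint, start Z0 = {n1}, add states with every successor in Z. Z1 = {n1, n6}; fixed.
Sat(AF (EG ¬recv)) = {n1, n6}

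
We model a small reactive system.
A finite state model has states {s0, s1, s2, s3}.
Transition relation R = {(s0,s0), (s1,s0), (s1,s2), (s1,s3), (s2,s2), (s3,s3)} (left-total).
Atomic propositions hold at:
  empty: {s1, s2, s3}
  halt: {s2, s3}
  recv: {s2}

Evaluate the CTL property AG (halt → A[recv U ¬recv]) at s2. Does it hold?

Sat(¬recv) = {s0, s1, s3}
A[recv U ¬recv]: least fixpoint, start Z0 = Sat(¬recv) = {s0, s1, s3}, add states in Sat(recv) with every successor in Z. Already a fixed point.
Sat(A[recv U ¬recv]) = {s0, s1, s3}
Sat(halt → A[recv U ¬recv]) = {s0, s1, s3}
AG (halt → A[recv U ¬recv]): greatest fixpoint, start Z0 = {s0, s1, s3}, keep only states in Sat with every successor in Z. Z1 = {s0, s3}; fixed.
Sat(AG (halt → A[recv U ¬recv])) = {s0, s3}
s2 ∉ Sat(AG (halt → A[recv U ¬recv])) = {s0, s3}, so the formula does not hold at s2.

No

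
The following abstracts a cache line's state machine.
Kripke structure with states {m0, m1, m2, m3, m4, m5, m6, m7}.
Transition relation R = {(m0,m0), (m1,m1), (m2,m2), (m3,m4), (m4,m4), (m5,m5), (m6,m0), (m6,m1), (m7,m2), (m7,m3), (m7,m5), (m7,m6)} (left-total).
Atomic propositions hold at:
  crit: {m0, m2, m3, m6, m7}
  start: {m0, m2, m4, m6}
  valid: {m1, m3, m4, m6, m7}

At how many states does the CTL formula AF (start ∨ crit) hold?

Sat(start ∨ crit) = {m0, m2, m3, m4, m6, m7}
AF (start ∨ crit): least fixpoint, start Z0 = {m0, m2, m3, m4, m6, m7}, add states with every successor in Z. Already a fixed point.
Sat(AF (start ∨ crit)) = {m0, m2, m3, m4, m6, m7}
|Sat(AF (start ∨ crit))| = |{m0, m2, m3, m4, m6, m7}| = 6.

6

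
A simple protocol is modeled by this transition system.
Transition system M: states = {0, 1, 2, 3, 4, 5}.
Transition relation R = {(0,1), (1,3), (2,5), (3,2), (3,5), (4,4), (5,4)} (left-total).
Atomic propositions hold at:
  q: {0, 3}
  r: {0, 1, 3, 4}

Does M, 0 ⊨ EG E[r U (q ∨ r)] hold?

No

Sat(q ∨ r) = {0, 1, 3, 4}
E[r U (q ∨ r)]: least fixpoint, start Z0 = Sat((q ∨ r)) = {0, 1, 3, 4}, add states in Sat(r) with some successor in Z. Already a fixed point.
Sat(E[r U (q ∨ r)]) = {0, 1, 3, 4}
EG E[r U (q ∨ r)]: greatest fixpoint, start Z0 = {0, 1, 3, 4}, keep only states in Sat with some successor in Z. Z1 = {0, 1, 4}; Z2 = {0, 4}; Z3 = {4}; fixed.
Sat(EG E[r U (q ∨ r)]) = {4}
0 ∉ Sat(EG E[r U (q ∨ r)]) = {4}, so the formula does not hold at 0.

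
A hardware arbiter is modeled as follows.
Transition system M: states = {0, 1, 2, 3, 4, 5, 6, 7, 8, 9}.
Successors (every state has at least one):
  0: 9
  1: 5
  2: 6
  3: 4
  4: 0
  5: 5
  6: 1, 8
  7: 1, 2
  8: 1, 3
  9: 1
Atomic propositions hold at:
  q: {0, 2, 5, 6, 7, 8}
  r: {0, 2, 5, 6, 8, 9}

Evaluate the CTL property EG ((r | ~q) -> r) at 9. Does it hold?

No

Sat(~q) = {1, 3, 4, 9}
Sat(r | ~q) = {0, 1, 2, 3, 4, 5, 6, 8, 9}
Sat((r | ~q) -> r) = {0, 2, 5, 6, 7, 8, 9}
EG ((r | ~q) -> r): greatest fixpoint, start Z0 = {0, 2, 5, 6, 7, 8, 9}, keep only states in Sat with some successor in Z. Z1 = {0, 2, 5, 6, 7}; Z2 = {2, 5, 7}; Z3 = {5, 7}; Z4 = {5}; fixed.
Sat(EG ((r | ~q) -> r)) = {5}
9 ∉ Sat(EG ((r | ~q) -> r)) = {5}, so the formula does not hold at 9.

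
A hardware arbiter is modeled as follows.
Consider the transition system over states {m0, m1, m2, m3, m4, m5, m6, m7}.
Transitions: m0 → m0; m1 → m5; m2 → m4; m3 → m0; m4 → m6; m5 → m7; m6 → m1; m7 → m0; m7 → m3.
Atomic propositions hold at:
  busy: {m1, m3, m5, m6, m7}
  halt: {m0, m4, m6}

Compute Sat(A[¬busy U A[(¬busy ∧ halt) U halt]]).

Sat(¬busy) = {m0, m2, m4}
Sat(¬busy ∧ halt) = {m0, m4}
A[(¬busy ∧ halt) U halt]: least fixpoint, start Z0 = Sat(halt) = {m0, m4, m6}, add states in Sat(¬busy ∧ halt) with every successor in Z. Already a fixed point.
Sat(A[(¬busy ∧ halt) U halt]) = {m0, m4, m6}
A[¬busy U A[(¬busy ∧ halt) U halt]]: least fixpoint, start Z0 = Sat(A[(¬busy ∧ halt) U halt]) = {m0, m4, m6}, add states in Sat(¬busy) with every successor in Z. Z1 = {m0, m2, m4, m6}; fixed.
Sat(A[¬busy U A[(¬busy ∧ halt) U halt]]) = {m0, m2, m4, m6}

{m0, m2, m4, m6}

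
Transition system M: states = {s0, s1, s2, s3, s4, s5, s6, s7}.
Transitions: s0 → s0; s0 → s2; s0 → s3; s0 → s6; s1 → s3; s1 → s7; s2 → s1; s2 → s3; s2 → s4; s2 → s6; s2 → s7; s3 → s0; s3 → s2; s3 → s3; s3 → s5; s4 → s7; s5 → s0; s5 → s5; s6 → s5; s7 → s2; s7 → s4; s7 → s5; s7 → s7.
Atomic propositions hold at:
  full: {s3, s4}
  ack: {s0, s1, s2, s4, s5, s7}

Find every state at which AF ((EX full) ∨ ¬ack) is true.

Sat(EX full) = {s : some successor in {s3, s4}} = {s0, s1, s2, s3, s7}
Sat(¬ack) = {s3, s6}
Sat((EX full) ∨ ¬ack) = {s0, s1, s2, s3, s6, s7}
AF ((EX full) ∨ ¬ack): least fixpoint, start Z0 = {s0, s1, s2, s3, s6, s7}, add states with every successor in Z. Z1 = {s0, s1, s2, s3, s4, s6, s7}; fixed.
Sat(AF ((EX full) ∨ ¬ack)) = {s0, s1, s2, s3, s4, s6, s7}

{s0, s1, s2, s3, s4, s6, s7}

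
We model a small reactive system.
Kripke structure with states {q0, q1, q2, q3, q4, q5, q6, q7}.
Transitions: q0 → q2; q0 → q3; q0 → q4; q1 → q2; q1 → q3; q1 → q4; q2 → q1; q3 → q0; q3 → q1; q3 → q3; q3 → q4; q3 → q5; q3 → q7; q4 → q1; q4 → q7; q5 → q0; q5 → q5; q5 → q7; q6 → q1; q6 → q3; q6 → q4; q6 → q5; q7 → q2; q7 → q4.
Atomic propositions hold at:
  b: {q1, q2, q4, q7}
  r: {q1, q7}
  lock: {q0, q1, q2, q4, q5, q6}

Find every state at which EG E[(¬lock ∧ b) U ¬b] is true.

{q0, q3, q5, q6}

Sat(¬lock) = {q3, q7}
Sat(¬lock ∧ b) = {q7}
Sat(¬b) = {q0, q3, q5, q6}
E[(¬lock ∧ b) U ¬b]: least fixpoint, start Z0 = Sat(¬b) = {q0, q3, q5, q6}, add states in Sat(¬lock ∧ b) with some successor in Z. Already a fixed point.
Sat(E[(¬lock ∧ b) U ¬b]) = {q0, q3, q5, q6}
EG E[(¬lock ∧ b) U ¬b]: greatest fixpoint, start Z0 = {q0, q3, q5, q6}, keep only states in Sat with some successor in Z. Already a fixed point.
Sat(EG E[(¬lock ∧ b) U ¬b]) = {q0, q3, q5, q6}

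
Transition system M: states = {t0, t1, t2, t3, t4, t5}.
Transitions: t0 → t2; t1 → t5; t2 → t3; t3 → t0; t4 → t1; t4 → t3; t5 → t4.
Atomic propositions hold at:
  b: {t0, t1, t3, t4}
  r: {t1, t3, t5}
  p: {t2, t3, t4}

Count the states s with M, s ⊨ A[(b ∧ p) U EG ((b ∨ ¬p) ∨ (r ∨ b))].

Sat(b ∧ p) = {t3, t4}
Sat(¬p) = {t0, t1, t5}
Sat(b ∨ ¬p) = {t0, t1, t3, t4, t5}
Sat(r ∨ b) = {t0, t1, t3, t4, t5}
Sat((b ∨ ¬p) ∨ (r ∨ b)) = {t0, t1, t3, t4, t5}
EG ((b ∨ ¬p) ∨ (r ∨ b)): greatest fixpoint, start Z0 = {t0, t1, t3, t4, t5}, keep only states in Sat with some successor in Z. Z1 = {t1, t3, t4, t5}; Z2 = {t1, t4, t5}; fixed.
Sat(EG ((b ∨ ¬p) ∨ (r ∨ b))) = {t1, t4, t5}
A[(b ∧ p) U EG ((b ∨ ¬p) ∨ (r ∨ b))]: least fixpoint, start Z0 = Sat(EG ((b ∨ ¬p) ∨ (r ∨ b))) = {t1, t4, t5}, add states in Sat(b ∧ p) with every successor in Z. Already a fixed point.
Sat(A[(b ∧ p) U EG ((b ∨ ¬p) ∨ (r ∨ b))]) = {t1, t4, t5}
|Sat(A[(b ∧ p) U EG ((b ∨ ¬p) ∨ (r ∨ b))])| = |{t1, t4, t5}| = 3.

3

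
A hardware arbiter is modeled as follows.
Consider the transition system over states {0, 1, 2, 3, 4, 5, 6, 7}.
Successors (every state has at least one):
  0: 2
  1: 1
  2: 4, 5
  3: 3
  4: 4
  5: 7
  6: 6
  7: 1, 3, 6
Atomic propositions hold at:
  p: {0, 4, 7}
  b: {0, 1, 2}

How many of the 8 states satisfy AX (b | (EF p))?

EF p: least fixpoint, start Z0 = {0, 4, 7}, add states with some successor in Z. Z1 = {0, 2, 4, 5, 7}; fixed.
Sat(EF p) = {0, 2, 4, 5, 7}
Sat(b | (EF p)) = {0, 1, 2, 4, 5, 7}
Sat(AX (b | (EF p))) = {s : every successor in {0, 1, 2, 4, 5, 7}} = {0, 1, 2, 4, 5}
|Sat(AX (b | (EF p)))| = |{0, 1, 2, 4, 5}| = 5.

5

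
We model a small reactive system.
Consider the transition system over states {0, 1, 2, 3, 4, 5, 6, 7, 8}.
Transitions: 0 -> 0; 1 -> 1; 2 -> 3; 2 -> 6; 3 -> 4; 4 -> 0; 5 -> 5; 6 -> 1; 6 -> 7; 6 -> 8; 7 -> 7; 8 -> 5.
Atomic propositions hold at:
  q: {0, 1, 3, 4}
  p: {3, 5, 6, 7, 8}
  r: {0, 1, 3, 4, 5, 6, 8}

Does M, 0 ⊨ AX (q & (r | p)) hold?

Sat(r | p) = {0, 1, 3, 4, 5, 6, 7, 8}
Sat(q & (r | p)) = {0, 1, 3, 4}
Sat(AX (q & (r | p))) = {s : every successor in {0, 1, 3, 4}} = {0, 1, 3, 4}
0 ∈ Sat(AX (q & (r | p))) = {0, 1, 3, 4}, so the formula holds at 0.

Yes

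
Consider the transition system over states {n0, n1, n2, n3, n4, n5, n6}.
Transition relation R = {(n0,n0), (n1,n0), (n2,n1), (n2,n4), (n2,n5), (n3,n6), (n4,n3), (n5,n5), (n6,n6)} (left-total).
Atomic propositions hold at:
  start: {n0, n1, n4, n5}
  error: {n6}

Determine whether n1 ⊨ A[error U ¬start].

Sat(¬start) = {n2, n3, n6}
A[error U ¬start]: least fixpoint, start Z0 = Sat(¬start) = {n2, n3, n6}, add states in Sat(error) with every successor in Z. Already a fixed point.
Sat(A[error U ¬start]) = {n2, n3, n6}
n1 ∉ Sat(A[error U ¬start]) = {n2, n3, n6}, so the formula does not hold at n1.

No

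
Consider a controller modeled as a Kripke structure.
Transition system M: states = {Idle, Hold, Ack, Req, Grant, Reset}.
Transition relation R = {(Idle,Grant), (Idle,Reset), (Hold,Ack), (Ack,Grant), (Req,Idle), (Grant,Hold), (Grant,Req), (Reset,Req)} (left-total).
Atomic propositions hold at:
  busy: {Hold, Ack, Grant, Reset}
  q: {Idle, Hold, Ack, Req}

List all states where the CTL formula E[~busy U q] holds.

{Idle, Hold, Ack, Req}

Sat(~busy) = {Idle, Req}
E[~busy U q]: least fixpoint, start Z0 = Sat(q) = {Idle, Hold, Ack, Req}, add states in Sat(~busy) with some successor in Z. Already a fixed point.
Sat(E[~busy U q]) = {Idle, Hold, Ack, Req}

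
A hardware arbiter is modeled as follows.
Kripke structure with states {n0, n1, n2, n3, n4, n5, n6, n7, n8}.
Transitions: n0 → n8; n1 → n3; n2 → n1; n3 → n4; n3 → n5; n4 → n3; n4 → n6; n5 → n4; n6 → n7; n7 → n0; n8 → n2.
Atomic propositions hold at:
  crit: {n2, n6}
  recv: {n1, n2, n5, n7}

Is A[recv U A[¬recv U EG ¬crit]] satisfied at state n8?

No

Sat(¬recv) = {n0, n3, n4, n6, n8}
Sat(¬crit) = {n0, n1, n3, n4, n5, n7, n8}
EG ¬crit: greatest fixpoint, start Z0 = {n0, n1, n3, n4, n5, n7, n8}, keep only states in Sat with some successor in Z. Z1 = {n0, n1, n3, n4, n5, n7}; Z2 = {n1, n3, n4, n5, n7}; Z3 = {n1, n3, n4, n5}; fixed.
Sat(EG ¬crit) = {n1, n3, n4, n5}
A[¬recv U EG ¬crit]: least fixpoint, start Z0 = Sat(EG ¬crit) = {n1, n3, n4, n5}, add states in Sat(¬recv) with every successor in Z. Already a fixed point.
Sat(A[¬recv U EG ¬crit]) = {n1, n3, n4, n5}
A[recv U A[¬recv U EG ¬crit]]: least fixpoint, start Z0 = Sat(A[¬recv U EG ¬crit]) = {n1, n3, n4, n5}, add states in Sat(recv) with every successor in Z. Z1 = {n1, n2, n3, n4, n5}; fixed.
Sat(A[recv U A[¬recv U EG ¬crit]]) = {n1, n2, n3, n4, n5}
n8 ∉ Sat(A[recv U A[¬recv U EG ¬crit]]) = {n1, n2, n3, n4, n5}, so the formula does not hold at n8.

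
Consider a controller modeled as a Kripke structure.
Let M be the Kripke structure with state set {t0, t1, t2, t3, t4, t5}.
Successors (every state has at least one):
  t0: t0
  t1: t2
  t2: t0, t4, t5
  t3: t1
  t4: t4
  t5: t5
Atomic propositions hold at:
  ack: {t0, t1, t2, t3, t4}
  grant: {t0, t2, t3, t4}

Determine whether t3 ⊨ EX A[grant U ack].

Yes

A[grant U ack]: least fixpoint, start Z0 = Sat(ack) = {t0, t1, t2, t3, t4}, add states in Sat(grant) with every successor in Z. Already a fixed point.
Sat(A[grant U ack]) = {t0, t1, t2, t3, t4}
Sat(EX A[grant U ack]) = {s : some successor in {t0, t1, t2, t3, t4}} = {t0, t1, t2, t3, t4}
t3 ∈ Sat(EX A[grant U ack]) = {t0, t1, t2, t3, t4}, so the formula holds at t3.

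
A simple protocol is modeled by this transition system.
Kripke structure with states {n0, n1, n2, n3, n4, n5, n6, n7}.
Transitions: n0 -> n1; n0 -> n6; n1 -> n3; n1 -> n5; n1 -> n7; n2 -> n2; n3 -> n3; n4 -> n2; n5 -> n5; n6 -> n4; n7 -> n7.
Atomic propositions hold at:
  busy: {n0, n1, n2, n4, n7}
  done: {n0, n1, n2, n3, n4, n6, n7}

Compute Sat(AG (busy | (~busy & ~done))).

Sat(~busy) = {n3, n5, n6}
Sat(~done) = {n5}
Sat(~busy & ~done) = {n5}
Sat(busy | (~busy & ~done)) = {n0, n1, n2, n4, n5, n7}
AG (busy | (~busy & ~done)): greatest fixpoint, start Z0 = {n0, n1, n2, n4, n5, n7}, keep only states in Sat with every successor in Z. Z1 = {n2, n4, n5, n7}; fixed.
Sat(AG (busy | (~busy & ~done))) = {n2, n4, n5, n7}

{n2, n4, n5, n7}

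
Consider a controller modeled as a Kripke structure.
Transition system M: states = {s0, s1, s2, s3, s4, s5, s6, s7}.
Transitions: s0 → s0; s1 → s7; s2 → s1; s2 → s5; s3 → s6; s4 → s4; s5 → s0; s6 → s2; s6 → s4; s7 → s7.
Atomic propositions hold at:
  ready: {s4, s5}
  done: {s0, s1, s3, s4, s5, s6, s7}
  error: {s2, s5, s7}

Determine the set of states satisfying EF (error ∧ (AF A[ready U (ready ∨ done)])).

{s1, s2, s3, s5, s6, s7}

Sat(ready ∨ done) = {s0, s1, s3, s4, s5, s6, s7}
A[ready U (ready ∨ done)]: least fixpoint, start Z0 = Sat((ready ∨ done)) = {s0, s1, s3, s4, s5, s6, s7}, add states in Sat(ready) with every successor in Z. Already a fixed point.
Sat(A[ready U (ready ∨ done)]) = {s0, s1, s3, s4, s5, s6, s7}
AF A[ready U (ready ∨ done)]: least fixpoint, start Z0 = {s0, s1, s3, s4, s5, s6, s7}, add states with every successor in Z. Z1 = {s0, s1, s2, s3, s4, s5, s6, s7}; fixed.
Sat(AF A[ready U (ready ∨ done)]) = {s0, s1, s2, s3, s4, s5, s6, s7}
Sat(error ∧ (AF A[ready U (ready ∨ done)])) = {s2, s5, s7}
EF (error ∧ (AF A[ready U (ready ∨ done)])): least fixpoint, start Z0 = {s2, s5, s7}, add states with some successor in Z. Z1 = {s1, s2, s5, s6, s7}; Z2 = {s1, s2, s3, s5, s6, s7}; fixed.
Sat(EF (error ∧ (AF A[ready U (ready ∨ done)]))) = {s1, s2, s3, s5, s6, s7}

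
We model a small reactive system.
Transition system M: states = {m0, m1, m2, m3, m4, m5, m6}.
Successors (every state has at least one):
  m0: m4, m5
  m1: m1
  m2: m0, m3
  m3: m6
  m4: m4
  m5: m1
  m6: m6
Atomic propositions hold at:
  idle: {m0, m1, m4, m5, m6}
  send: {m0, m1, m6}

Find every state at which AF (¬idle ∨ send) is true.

{m0, m1, m2, m3, m5, m6}

Sat(¬idle) = {m2, m3}
Sat(¬idle ∨ send) = {m0, m1, m2, m3, m6}
AF (¬idle ∨ send): least fixpoint, start Z0 = {m0, m1, m2, m3, m6}, add states with every successor in Z. Z1 = {m0, m1, m2, m3, m5, m6}; fixed.
Sat(AF (¬idle ∨ send)) = {m0, m1, m2, m3, m5, m6}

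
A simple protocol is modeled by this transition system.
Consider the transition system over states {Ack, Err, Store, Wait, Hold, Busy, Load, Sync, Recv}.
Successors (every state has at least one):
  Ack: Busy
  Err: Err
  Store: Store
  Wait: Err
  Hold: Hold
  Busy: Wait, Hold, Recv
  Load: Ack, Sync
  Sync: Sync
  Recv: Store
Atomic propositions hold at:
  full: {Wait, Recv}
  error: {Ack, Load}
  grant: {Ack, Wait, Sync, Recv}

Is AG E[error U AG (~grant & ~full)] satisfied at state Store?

Sat(~grant) = {Err, Store, Hold, Busy, Load}
Sat(~full) = {Ack, Err, Store, Hold, Busy, Load, Sync}
Sat(~grant & ~full) = {Err, Store, Hold, Busy, Load}
AG (~grant & ~full): greatest fixpoint, start Z0 = {Err, Store, Hold, Busy, Load}, keep only states in Sat with every successor in Z. Z1 = {Err, Store, Hold}; fixed.
Sat(AG (~grant & ~full)) = {Err, Store, Hold}
E[error U AG (~grant & ~full)]: least fixpoint, start Z0 = Sat(AG (~grant & ~full)) = {Err, Store, Hold}, add states in Sat(error) with some successor in Z. Already a fixed point.
Sat(E[error U AG (~grant & ~full)]) = {Err, Store, Hold}
AG E[error U AG (~grant & ~full)]: greatest fixpoint, start Z0 = {Err, Store, Hold}, keep only states in Sat with every successor in Z. Already a fixed point.
Sat(AG E[error U AG (~grant & ~full)]) = {Err, Store, Hold}
Store ∈ Sat(AG E[error U AG (~grant & ~full)]) = {Err, Store, Hold}, so the formula holds at Store.

Yes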